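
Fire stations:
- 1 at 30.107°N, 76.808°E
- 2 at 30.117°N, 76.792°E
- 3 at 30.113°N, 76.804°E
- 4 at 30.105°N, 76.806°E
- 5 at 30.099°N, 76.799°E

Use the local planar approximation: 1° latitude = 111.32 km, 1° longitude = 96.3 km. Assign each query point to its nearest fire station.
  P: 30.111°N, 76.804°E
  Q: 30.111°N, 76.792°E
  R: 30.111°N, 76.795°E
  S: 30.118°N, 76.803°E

P at 30.111°N, 76.804°E:
  1: 0.589 km
  2: 1.335 km
  3: 0.223 km
  4: 0.695 km
  5: 1.420 km
  → nearest: 3 (0.223 km)
Q at 30.111°N, 76.792°E:
  1: 1.604 km
  2: 0.668 km
  3: 1.177 km
  4: 1.505 km
  5: 1.496 km
  → nearest: 2 (0.668 km)
R at 30.111°N, 76.795°E:
  1: 1.329 km
  2: 0.728 km
  3: 0.895 km
  4: 1.252 km
  5: 1.390 km
  → nearest: 2 (0.728 km)
S at 30.118°N, 76.803°E:
  1: 1.316 km
  2: 1.065 km
  3: 0.565 km
  4: 1.476 km
  5: 2.150 km
  → nearest: 3 (0.565 km)

P→3; Q→2; R→2; S→3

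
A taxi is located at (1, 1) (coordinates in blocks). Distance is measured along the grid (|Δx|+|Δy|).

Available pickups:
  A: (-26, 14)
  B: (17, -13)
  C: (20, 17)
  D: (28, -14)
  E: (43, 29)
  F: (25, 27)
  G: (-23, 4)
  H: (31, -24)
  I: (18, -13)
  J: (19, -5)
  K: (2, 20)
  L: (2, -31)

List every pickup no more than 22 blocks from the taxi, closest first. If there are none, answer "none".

Distances from (1, 1):
A: 40 blocks
B: 30 blocks
C: 35 blocks
D: 42 blocks
E: 70 blocks
F: 50 blocks
G: 27 blocks
H: 55 blocks
I: 31 blocks
J: 24 blocks
K: 20 blocks
L: 33 blocks
Threshold 22 blocks: K (20 blocks) is within range.

K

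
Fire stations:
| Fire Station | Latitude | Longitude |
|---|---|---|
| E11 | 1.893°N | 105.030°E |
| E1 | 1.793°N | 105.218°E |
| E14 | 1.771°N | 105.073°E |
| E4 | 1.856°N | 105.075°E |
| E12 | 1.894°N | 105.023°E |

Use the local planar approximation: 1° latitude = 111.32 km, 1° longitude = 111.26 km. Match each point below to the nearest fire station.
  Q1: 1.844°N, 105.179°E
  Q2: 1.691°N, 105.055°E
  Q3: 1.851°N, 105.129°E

Q1 at 1.844°N, 105.179°E:
  E11: 17.452 km
  E1: 7.146 km
  E14: 14.322 km
  E4: 11.648 km
  E12: 18.227 km
  → nearest: E1 (7.146 km)
Q2 at 1.691°N, 105.055°E:
  E11: 22.658 km
  E1: 21.397 km
  E14: 9.128 km
  E4: 18.502 km
  E12: 22.877 km
  → nearest: E14 (9.128 km)
Q3 at 1.851°N, 105.129°E:
  E11: 11.966 km
  E1: 11.821 km
  E14: 10.869 km
  E4: 6.034 km
  E12: 12.728 km
  → nearest: E4 (6.034 km)

Q1→E1; Q2→E14; Q3→E4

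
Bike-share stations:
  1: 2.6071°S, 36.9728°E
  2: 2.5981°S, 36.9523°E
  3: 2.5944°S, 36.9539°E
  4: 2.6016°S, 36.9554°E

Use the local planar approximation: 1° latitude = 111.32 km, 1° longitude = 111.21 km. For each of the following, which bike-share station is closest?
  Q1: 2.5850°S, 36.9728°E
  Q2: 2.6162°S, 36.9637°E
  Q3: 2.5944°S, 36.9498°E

Q1 at 2.5850°S, 36.9728°E:
  1: √((-0.0221·111.32)² + (0.0000·111.21)²) = √(6.052446 + 0.000000) = 2.4602 km
  2: √((-0.0131·111.32)² + (-0.0205·111.21)²) = √(2.126616 + 5.197511) = 2.7063 km
  3: √((-0.0094·111.32)² + (-0.0189·111.21)²) = √(1.094970 + 4.417853) = 2.3479 km
  4: √((-0.0166·111.32)² + (-0.0174·111.21)²) = √(3.414779 + 3.744434) = 2.6757 km
  → nearest: 3 (2.3479 km)
Q2 at 2.6162°S, 36.9637°E:
  1: √((0.0091·111.32)² + (0.0091·111.21)²) = √(1.026193 + 1.024166) = 1.4319 km
  2: √((0.0181·111.32)² + (-0.0114·111.21)²) = √(4.059790 + 1.607302) = 2.3806 km
  3: √((0.0218·111.32)² + (-0.0098·111.21)²) = √(5.889242 + 1.187790) = 2.6603 km
  4: √((0.0146·111.32)² + (-0.0083·111.21)²) = √(2.641509 + 0.852008) = 1.8691 km
  → nearest: 1 (1.4319 km)
Q3 at 2.5944°S, 36.9498°E:
  1: √((-0.0127·111.32)² + (0.0230·111.21)²) = √(1.998729 + 6.542494) = 2.9225 km
  2: √((-0.0037·111.32)² + (0.0025·111.21)²) = √(0.169648 + 0.077298) = 0.4969 km
  3: √((0.0000·111.32)² + (0.0041·111.21)²) = √(0.000000 + 0.207900) = 0.4560 km
  4: √((-0.0072·111.32)² + (0.0056·111.21)²) = √(0.642409 + 0.387850) = 1.0150 km
  → nearest: 3 (0.4560 km)

Q1→3; Q2→1; Q3→3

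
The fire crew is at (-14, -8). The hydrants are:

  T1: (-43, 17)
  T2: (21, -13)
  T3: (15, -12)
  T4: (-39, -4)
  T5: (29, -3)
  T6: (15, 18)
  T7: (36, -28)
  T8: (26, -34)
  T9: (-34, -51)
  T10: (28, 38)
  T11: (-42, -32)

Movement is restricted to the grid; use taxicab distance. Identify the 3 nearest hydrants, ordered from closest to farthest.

T4, T3, T2

Distances from (-14, -8):
T1: 54
T2: 40
T3: 33
T4: 29
T5: 48
T6: 55
T7: 70
T8: 66
T9: 63
T10: 88
T11: 52
Sorted: T4 (29) < T3 (33) < T2 (40) < T5 (48) < T11 (52) < …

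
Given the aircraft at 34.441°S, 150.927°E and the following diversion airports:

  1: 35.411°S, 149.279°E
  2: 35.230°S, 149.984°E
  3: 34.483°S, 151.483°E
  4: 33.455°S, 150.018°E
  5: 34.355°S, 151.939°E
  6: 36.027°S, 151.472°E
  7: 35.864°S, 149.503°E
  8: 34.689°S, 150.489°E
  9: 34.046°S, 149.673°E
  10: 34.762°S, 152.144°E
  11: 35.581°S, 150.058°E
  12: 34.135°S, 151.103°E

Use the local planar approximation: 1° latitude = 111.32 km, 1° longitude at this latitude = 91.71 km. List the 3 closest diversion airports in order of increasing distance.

Distances from 34.441°S, 150.927°E:
1: √((-0.970·111.32)² + (-1.648·91.71)²) = √(11659.76678 + 22842.71923) = 185.748 km
2: √((-0.789·111.32)² + (-0.943·91.71)²) = √(7714.36888 + 7479.22800) = 123.262 km
3: √((-0.042·111.32)² + (0.556·91.71)²) = √(21.85974 + 2600.05761) = 51.205 km
4: √((0.986·111.32)² + (-0.909·91.71)²) = √(12047.59127 + 6949.62152) = 137.830 km
5: √((0.086·111.32)² + (1.012·91.71)²) = √(91.65229 + 8613.79262) = 93.303 km
6: √((-1.586·111.32)² + (0.545·91.71)²) = √(31171.14542 + 2498.19533) = 183.492 km
7: √((-1.423·111.32)² + (-1.424·91.71)²) = √(25093.20852 + 17055.06447) = 205.300 km
8: √((-0.248·111.32)² + (-0.438·91.71)²) = √(762.16633 + 1613.54695) = 48.741 km
9: √((0.395·111.32)² + (-1.254·91.71)²) = √(1933.48402 + 13225.99822) = 123.124 km
10: √((-0.321·111.32)² + (1.217·91.71)²) = √(1276.89875 + 12457.03095) = 117.192 km
11: √((-1.140·111.32)² + (-0.869·91.71)²) = √(16104.82826 + 6351.45082) = 149.854 km
12: √((0.306·111.32)² + (0.176·91.71)²) = √(1160.35065 + 260.53059) = 37.695 km
Sorted: 12 (37.695 km) < 8 (48.741 km) < 3 (51.205 km) < 5 (93.303 km) < 10 (117.192 km) < …

12, 8, 3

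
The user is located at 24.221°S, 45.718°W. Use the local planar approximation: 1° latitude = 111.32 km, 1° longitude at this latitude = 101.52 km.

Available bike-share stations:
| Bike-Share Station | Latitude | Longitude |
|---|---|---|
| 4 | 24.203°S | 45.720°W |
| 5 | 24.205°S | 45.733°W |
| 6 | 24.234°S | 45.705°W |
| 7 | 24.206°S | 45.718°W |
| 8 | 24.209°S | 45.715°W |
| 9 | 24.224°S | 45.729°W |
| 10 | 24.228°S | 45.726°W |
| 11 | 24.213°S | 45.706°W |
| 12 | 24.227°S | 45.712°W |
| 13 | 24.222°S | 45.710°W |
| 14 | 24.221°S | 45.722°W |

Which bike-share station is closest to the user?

14

Distances from 24.221°S, 45.718°W:
4: √((0.018·111.32)² + (-0.002·101.52)²) = √(4.01505 + 0.04123) = 2.014 km
5: √((0.016·111.32)² + (-0.015·101.52)²) = √(3.17239 + 2.31892) = 2.343 km
6: √((-0.013·111.32)² + (0.013·101.52)²) = √(2.09427 + 1.74177) = 1.959 km
7: √((0.015·111.32)² + (0.000·101.52)²) = √(2.78823 + 0.00000) = 1.670 km
8: √((0.012·111.32)² + (0.003·101.52)²) = √(1.78447 + 0.09276) = 1.370 km
9: √((-0.003·111.32)² + (-0.011·101.52)²) = √(0.11153 + 1.24706) = 1.166 km
10: √((-0.007·111.32)² + (-0.008·101.52)²) = √(0.60721 + 0.65960) = 1.126 km
11: √((0.008·111.32)² + (0.012·101.52)²) = √(0.79310 + 1.48411) = 1.509 km
12: √((-0.006·111.32)² + (0.006·101.52)²) = √(0.44612 + 0.37103) = 0.904 km
13: √((-0.001·111.32)² + (0.008·101.52)²) = √(0.01239 + 0.65960) = 0.820 km
14: √((0.000·111.32)² + (-0.004·101.52)²) = √(0.00000 + 0.16490) = 0.406 km
Minimum: 14 at 0.406 km.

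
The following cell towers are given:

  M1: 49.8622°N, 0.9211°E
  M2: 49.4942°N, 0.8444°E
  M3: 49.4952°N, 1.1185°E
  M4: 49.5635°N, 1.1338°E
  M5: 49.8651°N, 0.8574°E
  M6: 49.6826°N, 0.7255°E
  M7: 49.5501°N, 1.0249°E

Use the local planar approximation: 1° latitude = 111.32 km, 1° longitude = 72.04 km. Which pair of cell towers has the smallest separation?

M1 and M5

Pairwise distances:
M1–M2: 41.3367 km
M1–M3: 43.2587 km
M1–M4: 36.6120 km
M1–M5: 4.6003 km
M1–M6: 24.4598 km
M1–M7: 35.5386 km
M2–M3: 19.7465 km
M2–M4: 22.2299 km
M2–M5: 41.2992 km
M2–M6: 22.6544 km
M2–M7: 14.4155 km
M3–M4: 7.6826 km
M3–M5: 45.2700 km
M3–M6: 35.1675 km
M3–M7: 9.1004 km
M4–M5: 39.0346 km
M4–M6: 32.2639 km
M4–M7: 7.9857 km
M5–M6: 22.4282 km
M5–M7: 37.0839 km
M6–M7: 26.1299 km
Closest pair: M1–M5 at 4.6003 km.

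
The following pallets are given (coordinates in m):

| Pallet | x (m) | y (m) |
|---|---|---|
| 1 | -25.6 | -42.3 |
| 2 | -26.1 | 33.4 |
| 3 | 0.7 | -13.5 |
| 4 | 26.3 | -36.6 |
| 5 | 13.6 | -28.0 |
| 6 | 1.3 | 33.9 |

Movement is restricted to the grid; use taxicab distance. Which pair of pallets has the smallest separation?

Pairwise distances:
4–5: 21.3 m
3–5: 27.4 m
2–6: 27.9 m
3–6: 48.0 m
3–4: 48.7 m
1–5: 53.5 m
1–3: 55.1 m
1–4: 57.6 m
2–3: 73.7 m
5–6: 74.2 m
1–2: 76.2 m
4–6: 95.5 m
2–5: 101.1 m
1–6: 103.1 m
2–4: 122.4 m
Closest pair: 4–5 at 21.3 m.

4 and 5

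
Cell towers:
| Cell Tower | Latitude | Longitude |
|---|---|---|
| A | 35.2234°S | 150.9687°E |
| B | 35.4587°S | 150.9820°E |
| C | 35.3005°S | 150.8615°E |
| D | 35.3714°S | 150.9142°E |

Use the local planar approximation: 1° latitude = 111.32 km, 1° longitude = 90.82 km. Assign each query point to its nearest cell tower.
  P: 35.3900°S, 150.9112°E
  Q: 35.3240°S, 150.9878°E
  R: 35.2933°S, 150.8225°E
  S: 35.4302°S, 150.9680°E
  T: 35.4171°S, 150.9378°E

P→D; Q→D; R→C; S→B; T→D

P at 35.3900°S, 150.9112°E:
  A: √((0.1666·111.32)² + (0.0575·90.82)²) = √(343.950852 + 27.270851) = 19.2671 km
  B: √((-0.0687·111.32)² + (0.0708·90.82)²) = √(58.487071 + 41.345620) = 9.9916 km
  C: √((0.0895·111.32)² + (-0.0497·90.82)²) = √(99.264159 + 20.373975) = 10.9379 km
  D: √((0.0186·111.32)² + (0.0030·90.82)²) = √(4.287186 + 0.074234) = 2.0884 km
  → nearest: D (2.0884 km)
Q at 35.3240°S, 150.9878°E:
  A: √((0.1006·111.32)² + (-0.0191·90.82)²) = √(125.412942 + 3.009052) = 11.3323 km
  B: √((-0.1347·111.32)² + (-0.0058·90.82)²) = √(224.844147 + 0.277472) = 15.0041 km
  C: √((0.0235·111.32)² + (-0.1263·90.82)²) = √(6.843561 + 131.573884) = 11.7651 km
  D: √((-0.0474·111.32)² + (-0.0736·90.82)²) = √(27.842170 + 44.680562) = 8.5160 km
  → nearest: D (8.5160 km)
R at 35.2933°S, 150.8225°E:
  A: √((0.0699·111.32)² + (0.1462·90.82)²) = √(60.548132 + 176.302204) = 15.3899 km
  B: √((-0.1654·111.32)² + (0.1595·90.82)²) = √(339.013822 + 209.838112) = 23.4276 km
  C: √((-0.0072·111.32)² + (0.0390·90.82)²) = √(0.642409 + 12.545622) = 3.6315 km
  D: √((-0.0781·111.32)² + (0.0917·90.82)²) = √(75.587236 + 69.358815) = 12.0394 km
  → nearest: C (3.6315 km)
S at 35.4302°S, 150.9680°E:
  A: √((0.2068·111.32)² + (0.0007·90.82)²) = √(529.965336 + 0.004042) = 23.0211 km
  B: √((-0.0285·111.32)² + (0.0140·90.82)²) = √(10.065518 + 1.616661) = 3.4179 km
  C: √((0.1297·111.32)² + (-0.1065·90.82)²) = √(208.461735 + 93.553968) = 17.3786 km
  D: √((0.0588·111.32)² + (-0.0538·90.82)²) = √(42.845089 + 23.874130) = 8.1682 km
  → nearest: B (3.4179 km)
T at 35.4171°S, 150.9378°E:
  A: √((0.1937·111.32)² + (0.0309·90.82)²) = √(464.949341 + 7.875533) = 21.7445 km
  B: √((-0.0416·111.32)² + (0.0442·90.82)²) = √(21.445346 + 16.114155) = 6.1286 km
  C: √((0.1166·111.32)² + (-0.0763·90.82)²) = √(168.478116 + 48.018885) = 14.7138 km
  D: √((0.0457·111.32)² + (-0.0236·90.82)²) = √(25.880865 + 4.593958) = 5.5204 km
  → nearest: D (5.5204 km)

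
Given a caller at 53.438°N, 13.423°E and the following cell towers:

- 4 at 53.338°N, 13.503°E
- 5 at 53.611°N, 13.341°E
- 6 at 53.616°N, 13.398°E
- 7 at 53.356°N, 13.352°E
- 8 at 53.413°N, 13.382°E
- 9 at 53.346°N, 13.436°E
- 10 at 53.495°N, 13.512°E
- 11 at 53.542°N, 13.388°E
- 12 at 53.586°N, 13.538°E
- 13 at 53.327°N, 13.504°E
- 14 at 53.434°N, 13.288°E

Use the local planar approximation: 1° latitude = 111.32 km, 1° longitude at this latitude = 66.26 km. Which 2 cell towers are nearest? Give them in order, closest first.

Distances from 53.438°N, 13.423°E:
4: √((-0.100·111.32)² + (0.080·66.26)²) = √(123.92142 + 28.09848) = 12.330 km
5: √((0.173·111.32)² + (-0.082·66.26)²) = √(370.88443 + 29.52097) = 20.010 km
6: √((0.178·111.32)² + (-0.025·66.26)²) = √(392.63264 + 2.74399) = 19.884 km
7: √((-0.082·111.32)² + (-0.071·66.26)²) = √(83.32477 + 22.13194) = 10.269 km
8: √((-0.025·111.32)² + (-0.041·66.26)²) = √(7.74509 + 7.38024) = 3.889 km
9: √((-0.092·111.32)² + (0.013·66.26)²) = √(104.88709 + 0.74198) = 10.278 km
10: √((0.057·111.32)² + (0.089·66.26)²) = √(40.26207 + 34.77626) = 8.662 km
11: √((0.104·111.32)² + (-0.035·66.26)²) = √(134.03341 + 5.37822) = 11.807 km
12: √((0.148·111.32)² + (0.115·66.26)²) = √(271.43749 + 58.06288) = 18.152 km
13: √((-0.111·111.32)² + (0.081·66.26)²) = √(152.68359 + 28.80533) = 13.472 km
14: √((-0.004·111.32)² + (-0.135·66.26)²) = √(0.19827 + 80.01481) = 8.956 km
Sorted: 8 (3.889 km) < 10 (8.662 km) < 14 (8.956 km) < 7 (10.269 km) < …

8, 10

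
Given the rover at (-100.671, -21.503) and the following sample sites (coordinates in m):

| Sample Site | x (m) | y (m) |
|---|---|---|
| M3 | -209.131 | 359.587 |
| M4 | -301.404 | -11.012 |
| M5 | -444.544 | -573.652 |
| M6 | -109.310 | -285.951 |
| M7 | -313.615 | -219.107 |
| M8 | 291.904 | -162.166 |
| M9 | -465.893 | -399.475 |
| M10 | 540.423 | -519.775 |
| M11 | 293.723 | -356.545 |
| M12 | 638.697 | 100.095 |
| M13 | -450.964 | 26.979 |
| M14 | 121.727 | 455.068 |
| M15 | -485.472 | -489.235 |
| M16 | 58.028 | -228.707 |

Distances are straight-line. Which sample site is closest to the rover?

M4

Distances from (-100.671, -21.503):
M3: 396.224 m
M4: 201.007 m
M5: 650.475 m
M6: 264.589 m
M7: 290.504 m
M8: 417.015 m
M9: 525.595 m
M10: 811.958 m
M11: 517.494 m
M12: 749.300 m
M13: 353.632 m
M14: 525.909 m
M15: 605.677 m
M16: 260.996 m
Minimum: M4 at 201.007 m.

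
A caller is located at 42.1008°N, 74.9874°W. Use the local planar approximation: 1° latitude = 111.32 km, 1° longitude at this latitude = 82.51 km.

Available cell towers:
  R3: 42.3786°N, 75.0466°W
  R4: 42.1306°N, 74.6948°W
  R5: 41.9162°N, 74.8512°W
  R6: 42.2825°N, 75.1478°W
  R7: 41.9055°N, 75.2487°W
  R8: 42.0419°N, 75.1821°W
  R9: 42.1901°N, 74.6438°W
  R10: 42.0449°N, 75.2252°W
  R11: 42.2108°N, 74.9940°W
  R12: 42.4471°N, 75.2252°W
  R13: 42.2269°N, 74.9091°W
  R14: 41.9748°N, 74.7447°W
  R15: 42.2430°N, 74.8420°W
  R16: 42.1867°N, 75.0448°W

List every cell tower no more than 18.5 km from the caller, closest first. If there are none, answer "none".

R16, R11, R13, R8

Distances from 42.1008°N, 74.9874°W:
R3: 31.3081 km
R4: 24.3693 km
R5: 23.4218 km
R6: 24.1719 km
R7: 30.6185 km
R8: 17.3512 km
R9: 30.0428 km
R10: 20.5840 km
R11: 12.2573 km
R12: 43.2561 km
R13: 15.4528 km
R14: 24.4488 km
R15: 19.8622 km
R16: 10.6710 km
Threshold 18.5 km: R16 (10.6710 km), R11 (12.2573 km), R13 (15.4528 km), R8 (17.3512 km) are within range.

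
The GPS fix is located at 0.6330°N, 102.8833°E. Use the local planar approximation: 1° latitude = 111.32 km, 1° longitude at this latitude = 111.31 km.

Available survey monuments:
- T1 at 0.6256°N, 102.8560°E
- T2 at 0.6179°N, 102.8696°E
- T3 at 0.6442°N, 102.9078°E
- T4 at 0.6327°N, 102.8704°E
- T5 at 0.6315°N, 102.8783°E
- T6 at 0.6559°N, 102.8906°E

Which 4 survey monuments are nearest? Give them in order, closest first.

Distances from 0.6330°N, 102.8833°E:
T1: √((-0.0074·111.32)² + (-0.0273·111.31)²) = √(0.678594 + 9.234081) = 3.1484 km
T2: √((-0.0151·111.32)² + (-0.0137·111.31)²) = √(2.825532 + 2.325463) = 2.2696 km
T3: √((0.0112·111.32)² + (0.0245·111.31)²) = √(1.554470 + 7.437047) = 2.9986 km
T4: √((-0.0003·111.32)² + (-0.0129·111.31)²) = √(0.001115 + 2.061806) = 1.4363 km
T5: √((-0.0015·111.32)² + (-0.0050·111.31)²) = √(0.027882 + 0.309748) = 0.5811 km
T6: √((0.0229·111.32)² + (0.0073·111.31)²) = √(6.498563 + 0.660259) = 2.6756 km
Sorted: T5 (0.5811 km) < T4 (1.4363 km) < T2 (2.2696 km) < T6 (2.6756 km) < T3 (2.9986 km) < T1 (3.1484 km)

T5, T4, T2, T6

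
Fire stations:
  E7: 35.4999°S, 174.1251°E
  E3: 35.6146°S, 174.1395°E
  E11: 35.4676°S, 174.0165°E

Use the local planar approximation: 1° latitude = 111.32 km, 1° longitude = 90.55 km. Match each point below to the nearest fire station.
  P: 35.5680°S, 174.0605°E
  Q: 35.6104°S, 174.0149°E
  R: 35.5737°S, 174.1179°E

P at 35.5680°S, 174.0605°E:
  E7: √((0.0681·111.32)² + (0.0646·90.55)²) = √(57.469924 + 34.217001) = 9.5753 km
  E3: √((-0.0466·111.32)² + (0.0790·90.55)²) = √(26.910281 + 51.171847) = 8.8364 km
  E11: √((0.1004·111.32)² + (-0.0440·90.55)²) = √(124.914778 + 15.873850) = 11.8654 km
  → nearest: E3 (8.8364 km)
Q at 35.6104°S, 174.0149°E:
  E7: √((0.1105·111.32)² + (0.1102·90.55)²) = √(151.311157 + 99.572658) = 15.8393 km
  E3: √((-0.0042·111.32)² + (0.1246·90.55)²) = √(0.218597 + 127.295483) = 11.2922 km
  E11: √((0.1428·111.32)² + (0.0016·90.55)²) = √(252.698585 + 0.020990) = 15.8972 km
  → nearest: E3 (11.2922 km)
R at 35.5737°S, 174.1179°E:
  E7: √((0.0738·111.32)² + (0.0072·90.55)²) = √(67.493060 + 0.425052) = 8.2412 km
  E3: √((-0.0409·111.32)² + (0.0216·90.55)²) = √(20.729700 + 3.825467) = 4.9553 km
  E11: √((0.1061·111.32)² + (-0.1014·90.55)²) = √(139.500949 + 84.304900) = 14.9601 km
  → nearest: E3 (4.9553 km)

P→E3; Q→E3; R→E3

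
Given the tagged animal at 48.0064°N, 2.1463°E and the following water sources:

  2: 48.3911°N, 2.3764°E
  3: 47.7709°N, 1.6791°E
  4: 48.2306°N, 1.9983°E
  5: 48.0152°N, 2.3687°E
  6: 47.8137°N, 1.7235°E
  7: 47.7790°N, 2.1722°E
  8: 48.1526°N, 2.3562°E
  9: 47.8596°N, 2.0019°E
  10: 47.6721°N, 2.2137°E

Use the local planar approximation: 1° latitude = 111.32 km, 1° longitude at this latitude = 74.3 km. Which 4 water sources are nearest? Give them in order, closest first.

Distances from 48.0064°N, 2.1463°E:
2: √((0.3847·111.32)² + (0.2301·74.3)²) = √(1833.963838 + 292.287919) = 46.1113 km
3: √((-0.2355·111.32)² + (-0.4672·74.3)²) = √(687.271316 + 1204.989592) = 43.5001 km
4: √((0.2242·111.32)² + (-0.1480·74.3)²) = √(622.898969 + 120.920813) = 27.2731 km
5: √((0.0088·111.32)² + (0.2224·74.3)²) = √(0.959648 + 273.053151) = 16.5533 km
6: √((-0.1927·111.32)² + (-0.4228·74.3)²) = √(460.161017 + 986.841909) = 38.0395 km
7: √((-0.2274·111.32)² + (0.0259·74.3)²) = √(640.807102 + 3.703200) = 25.3872 km
8: √((0.1462·111.32)² + (0.2099·74.3)²) = √(264.875104 + 243.221804) = 22.5410 km
9: √((-0.1468·111.32)² + (-0.1444·74.3)²) = √(267.053643 + 115.109724) = 19.5490 km
10: √((-0.3343·111.32)² + (0.0674·74.3)²) = √(1384.902338 + 25.078261) = 37.5497 km
Sorted: 5 (16.5533 km) < 9 (19.5490 km) < 8 (22.5410 km) < 7 (25.3872 km) < 4 (27.2731 km) < 10 (37.5497 km) < …

5, 9, 8, 7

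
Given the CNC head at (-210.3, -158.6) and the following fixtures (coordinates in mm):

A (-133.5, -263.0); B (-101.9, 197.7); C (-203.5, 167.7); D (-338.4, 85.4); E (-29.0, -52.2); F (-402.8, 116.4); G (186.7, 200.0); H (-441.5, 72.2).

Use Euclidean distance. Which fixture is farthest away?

G

Distances from (-210.3, -158.6):
A: 129.6 mm
B: 372.4 mm
C: 326.4 mm
D: 275.6 mm
E: 210.2 mm
F: 335.7 mm
G: 535.0 mm
H: 326.7 mm
Maximum: G at 535.0 mm.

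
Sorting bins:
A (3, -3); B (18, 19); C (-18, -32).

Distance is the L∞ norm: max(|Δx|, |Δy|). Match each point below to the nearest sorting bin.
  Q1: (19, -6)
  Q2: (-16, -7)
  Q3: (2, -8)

Q1→A; Q2→A; Q3→A

Q1 at (19, -6):
  A: 16
  B: 25
  C: 37
  → nearest: A (16)
Q2 at (-16, -7):
  A: 19
  B: 34
  C: 25
  → nearest: A (19)
Q3 at (2, -8):
  A: 5
  B: 27
  C: 24
  → nearest: A (5)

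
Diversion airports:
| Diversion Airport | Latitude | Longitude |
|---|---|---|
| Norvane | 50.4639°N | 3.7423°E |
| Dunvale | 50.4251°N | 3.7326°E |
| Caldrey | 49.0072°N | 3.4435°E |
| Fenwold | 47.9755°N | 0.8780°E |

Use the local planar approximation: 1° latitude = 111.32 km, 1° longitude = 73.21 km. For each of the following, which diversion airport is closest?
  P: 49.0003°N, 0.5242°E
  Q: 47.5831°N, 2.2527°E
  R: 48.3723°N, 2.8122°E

P→Fenwold; Q→Fenwold; R→Caldrey

P at 49.0003°N, 0.5242°E:
  Norvane: 286.4464 km
  Dunvale: 283.4230 km
  Caldrey: 213.7233 km
  Fenwold: 116.9842 km
  → nearest: Fenwold (116.9842 km)
Q at 47.5831°N, 2.2527°E:
  Norvane: 338.7258 km
  Dunvale: 334.4087 km
  Caldrey: 180.9202 km
  Fenwold: 109.7127 km
  → nearest: Fenwold (109.7127 km)
R at 48.3723°N, 2.8122°E:
  Norvane: 242.5894 km
  Dunvale: 238.2451 km
  Caldrey: 84.4470 km
  Fenwold: 148.3324 km
  → nearest: Caldrey (84.4470 km)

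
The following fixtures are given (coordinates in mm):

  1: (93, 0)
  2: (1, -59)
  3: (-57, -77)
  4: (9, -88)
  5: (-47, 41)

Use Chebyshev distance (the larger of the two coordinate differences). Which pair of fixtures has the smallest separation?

2 and 4

Pairwise distances:
2–4: 29 mm
2–3: 58 mm
3–4: 66 mm
1–4: 88 mm
1–2: 92 mm
2–5: 100 mm
3–5: 118 mm
4–5: 129 mm
1–5: 140 mm
1–3: 150 mm
Closest pair: 2–4 at 29 mm.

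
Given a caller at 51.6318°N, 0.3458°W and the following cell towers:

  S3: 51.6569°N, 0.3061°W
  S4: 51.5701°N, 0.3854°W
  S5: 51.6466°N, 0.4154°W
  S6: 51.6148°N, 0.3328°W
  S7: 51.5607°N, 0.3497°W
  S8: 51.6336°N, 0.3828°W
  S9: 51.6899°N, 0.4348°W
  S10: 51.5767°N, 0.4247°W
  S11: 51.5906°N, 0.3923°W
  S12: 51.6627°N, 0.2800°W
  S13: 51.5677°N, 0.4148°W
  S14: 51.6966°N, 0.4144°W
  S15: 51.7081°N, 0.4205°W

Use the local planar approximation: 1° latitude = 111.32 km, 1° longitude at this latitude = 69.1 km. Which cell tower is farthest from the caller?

Distances from 51.6318°N, 0.3458°W:
S3: √((0.0251·111.32)² + (0.0397·69.1)²) = √(7.807174 + 7.525530) = 3.9157 km
S4: √((-0.0617·111.32)² + (-0.0396·69.1)²) = √(47.175523 + 7.487666) = 7.3935 km
S5: √((0.0148·111.32)² + (-0.0696·69.1)²) = √(2.714375 + 23.129944) = 5.0837 km
S6: √((-0.0170·111.32)² + (0.0130·69.1)²) = √(3.581329 + 0.806943) = 2.0948 km
S7: √((-0.0711·111.32)² + (-0.0039·69.1)²) = √(62.644882 + 0.072625) = 7.9194 km
S8: √((0.0018·111.32)² + (-0.0370·69.1)²) = √(0.040151 + 6.536715) = 2.5645 km
S9: √((0.0581·111.32)² + (-0.0890·69.1)²) = √(41.831040 + 37.821270) = 8.9248 km
S10: √((-0.0551·111.32)² + (-0.0789·69.1)²) = √(37.622668 + 29.724195) = 8.2065 km
S11: √((-0.0412·111.32)² + (-0.0465·69.1)²) = √(21.034918 + 10.324333) = 5.5999 km
S12: √((0.0309·111.32)² + (0.0658·69.1)²) = √(11.832141 + 20.673208) = 5.7013 km
S13: √((-0.0641·111.32)² + (-0.0690·69.1)²) = √(50.916959 + 22.732870) = 8.5819 km
S14: √((0.0648·111.32)² + (-0.0686·69.1)²) = √(52.035102 + 22.470065) = 8.6316 km
S15: √((0.0763·111.32)² + (-0.0747·69.1)²) = √(72.143211 + 26.643870) = 9.9392 km
Maximum: S15 at 9.9392 km.

S15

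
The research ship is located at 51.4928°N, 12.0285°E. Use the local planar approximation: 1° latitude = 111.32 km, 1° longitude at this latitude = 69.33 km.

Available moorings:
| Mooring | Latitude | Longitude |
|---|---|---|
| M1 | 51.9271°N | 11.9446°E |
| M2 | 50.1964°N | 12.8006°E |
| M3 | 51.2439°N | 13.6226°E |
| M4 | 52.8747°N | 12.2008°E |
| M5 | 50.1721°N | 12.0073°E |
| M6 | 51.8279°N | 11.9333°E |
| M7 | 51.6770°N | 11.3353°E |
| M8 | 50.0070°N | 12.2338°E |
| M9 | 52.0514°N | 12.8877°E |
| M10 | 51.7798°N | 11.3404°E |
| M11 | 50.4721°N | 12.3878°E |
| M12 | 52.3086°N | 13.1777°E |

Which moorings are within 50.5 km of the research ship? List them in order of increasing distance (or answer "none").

M6, M1

Distances from 51.4928°N, 12.0285°E:
M1: 48.6949 km
M2: 153.9231 km
M3: 113.9392 km
M4: 154.2962 km
M5: 147.0277 km
M6: 37.8827 km
M7: 52.2511 km
M8: 166.0106 km
M9: 86.1113 km
M10: 57.4159 km
M11: 116.3229 km
M12: 120.8110 km
Threshold 50.5 km: M6 (37.8827 km), M1 (48.6949 km) are within range.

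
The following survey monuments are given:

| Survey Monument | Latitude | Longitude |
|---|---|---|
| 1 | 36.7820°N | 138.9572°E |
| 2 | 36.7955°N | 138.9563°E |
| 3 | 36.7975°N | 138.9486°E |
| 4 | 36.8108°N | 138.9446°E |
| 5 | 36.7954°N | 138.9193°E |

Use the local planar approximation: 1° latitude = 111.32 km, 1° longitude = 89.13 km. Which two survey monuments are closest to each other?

Pairwise distances:
1–2: √((0.0135·111.32)² + (-0.0009·89.13)²) = √(2.258468 + 0.006435) = 1.5050 km
1–3: √((0.0155·111.32)² + (-0.0086·89.13)²) = √(2.977212 + 0.587550) = 1.8881 km
1–4: √((0.0288·111.32)² + (-0.0126·89.13)²) = √(10.278539 + 1.261214) = 3.3970 km
1–5: √((0.0134·111.32)² + (-0.0379·89.13)²) = √(2.225133 + 11.411066) = 3.6927 km
2–3: √((0.0020·111.32)² + (-0.0077·89.13)²) = √(0.049569 + 0.471009) = 0.7215 km
2–4: √((0.0153·111.32)² + (-0.0117·89.13)²) = √(2.900877 + 1.087476) = 1.9971 km
2–5: √((-0.0001·111.32)² + (-0.0370·89.13)²) = √(0.000124 + 10.875551) = 3.2978 km
3–4: √((0.0133·111.32)² + (-0.0040·89.13)²) = √(2.192046 + 0.127107) = 1.5229 km
3–5: √((-0.0021·111.32)² + (-0.0293·89.13)²) = √(0.054649 + 6.819979) = 2.6220 km
4–5: √((-0.0154·111.32)² + (-0.0253·89.13)²) = √(2.938920 + 5.084975) = 2.8326 km
Closest pair: 2–3 at 0.7215 km.

2 and 3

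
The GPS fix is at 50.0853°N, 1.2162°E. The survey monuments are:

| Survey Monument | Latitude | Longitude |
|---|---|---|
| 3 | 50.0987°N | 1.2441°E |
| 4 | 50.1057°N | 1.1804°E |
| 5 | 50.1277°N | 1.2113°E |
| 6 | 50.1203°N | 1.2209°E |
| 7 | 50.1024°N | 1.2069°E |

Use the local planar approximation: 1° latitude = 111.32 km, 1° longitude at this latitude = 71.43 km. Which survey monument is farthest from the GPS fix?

Distances from 50.0853°N, 1.2162°E:
3: √((0.0134·111.32)² + (0.0279·71.43)²) = √(2.225133 + 3.971638) = 2.4893 km
4: √((0.0204·111.32)² + (-0.0358·71.43)²) = √(5.157114 + 6.539241) = 3.4200 km
5: √((0.0424·111.32)² + (-0.0049·71.43)²) = √(22.278098 + 0.122505) = 4.7329 km
6: √((0.0350·111.32)² + (0.0047·71.43)²) = √(15.180374 + 0.112709) = 3.9106 km
7: √((0.0171·111.32)² + (-0.0093·71.43)²) = √(3.623586 + 0.441293) = 2.0162 km
Maximum: 5 at 4.7329 km.

5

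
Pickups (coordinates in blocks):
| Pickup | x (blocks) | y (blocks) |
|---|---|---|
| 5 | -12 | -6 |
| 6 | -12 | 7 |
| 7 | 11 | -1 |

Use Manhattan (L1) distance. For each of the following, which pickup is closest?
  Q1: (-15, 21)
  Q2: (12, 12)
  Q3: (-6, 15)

Q1 at (-15, 21):
  5: |3| + |-27| = 3 + 27 = 30 blocks
  6: |3| + |-14| = 3 + 14 = 17 blocks
  7: |26| + |-22| = 26 + 22 = 48 blocks
  → nearest: 6 (17 blocks)
Q2 at (12, 12):
  5: |-24| + |-18| = 24 + 18 = 42 blocks
  6: |-24| + |-5| = 24 + 5 = 29 blocks
  7: |-1| + |-13| = 1 + 13 = 14 blocks
  → nearest: 7 (14 blocks)
Q3 at (-6, 15):
  5: |-6| + |-21| = 6 + 21 = 27 blocks
  6: |-6| + |-8| = 6 + 8 = 14 blocks
  7: |17| + |-16| = 17 + 16 = 33 blocks
  → nearest: 6 (14 blocks)

Q1→6; Q2→7; Q3→6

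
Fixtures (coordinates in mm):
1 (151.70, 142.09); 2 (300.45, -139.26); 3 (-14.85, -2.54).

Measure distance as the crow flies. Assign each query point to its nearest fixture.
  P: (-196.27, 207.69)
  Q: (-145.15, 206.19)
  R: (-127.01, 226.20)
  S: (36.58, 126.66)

P→3; Q→3; R→3; S→1

P at (-196.27, 207.69):
  1: 354.10 mm
  2: 605.89 mm
  3: 277.69 mm
  → nearest: 3 (277.69 mm)
Q at (-145.15, 206.19):
  1: 303.69 mm
  2: 563.82 mm
  3: 246.06 mm
  → nearest: 3 (246.06 mm)
R at (-127.01, 226.20):
  1: 291.12 mm
  2: 562.39 mm
  3: 254.76 mm
  → nearest: 3 (254.76 mm)
S at (36.58, 126.66):
  1: 116.15 mm
  2: 374.62 mm
  3: 139.06 mm
  → nearest: 1 (116.15 mm)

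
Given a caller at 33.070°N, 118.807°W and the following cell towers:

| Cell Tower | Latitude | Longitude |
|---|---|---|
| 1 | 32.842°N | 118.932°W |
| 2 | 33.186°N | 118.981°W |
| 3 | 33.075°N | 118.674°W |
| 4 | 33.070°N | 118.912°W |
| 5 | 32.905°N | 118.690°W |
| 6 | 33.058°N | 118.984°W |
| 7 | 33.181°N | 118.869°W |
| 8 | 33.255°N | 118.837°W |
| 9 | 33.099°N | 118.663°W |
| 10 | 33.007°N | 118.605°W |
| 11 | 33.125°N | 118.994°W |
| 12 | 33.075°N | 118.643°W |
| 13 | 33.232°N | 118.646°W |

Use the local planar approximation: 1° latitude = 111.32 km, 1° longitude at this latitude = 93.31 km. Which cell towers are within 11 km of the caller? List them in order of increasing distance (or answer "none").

Distances from 33.070°N, 118.807°W:
1: √((-0.228·111.32)² + (-0.125·93.31)²) = √(644.19313 + 136.04306) = 27.933 km
2: √((0.116·111.32)² + (-0.174·93.31)²) = √(166.74867 + 263.60575) = 20.745 km
3: √((0.005·111.32)² + (0.133·93.31)²) = √(0.30980 + 154.01381) = 12.423 km
4: √((0.000·111.32)² + (-0.105·93.31)²) = √(0.00000 + 95.99199) = 9.798 km
5: √((-0.165·111.32)² + (0.117·93.31)²) = √(337.37608 + 119.18678) = 21.367 km
6: √((-0.012·111.32)² + (-0.177·93.31)²) = √(1.78447 + 272.77396) = 16.570 km
7: √((0.111·111.32)² + (-0.062·93.31)²) = √(152.68359 + 33.46877) = 13.644 km
8: √((0.185·111.32)² + (-0.030·93.31)²) = √(424.12107 + 7.83608) = 20.784 km
9: √((0.029·111.32)² + (0.144·93.31)²) = √(10.42179 + 180.54329) = 13.819 km
10: √((-0.063·111.32)² + (0.202·93.31)²) = √(49.18441 + 355.27048) = 20.111 km
11: √((0.055·111.32)² + (-0.187·93.31)²) = √(37.48623 + 304.46655) = 18.492 km
12: √((0.005·111.32)² + (0.164·93.31)²) = √(0.30980 + 234.17691) = 15.313 km
13: √((0.162·111.32)² + (0.161·93.31)²) = √(325.21939 + 225.68782) = 23.471 km
Threshold 11 km: 4 (9.798 km) is within range.

4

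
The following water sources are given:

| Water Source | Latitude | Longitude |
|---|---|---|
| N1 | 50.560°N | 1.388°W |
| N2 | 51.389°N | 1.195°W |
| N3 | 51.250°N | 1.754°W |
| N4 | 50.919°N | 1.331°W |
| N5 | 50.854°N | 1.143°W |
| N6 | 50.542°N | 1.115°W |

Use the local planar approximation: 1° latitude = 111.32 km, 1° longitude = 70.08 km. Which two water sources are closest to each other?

N4 and N5

Pairwise distances:
N1–N2: 93.270 km
N1–N3: 80.980 km
N1–N4: 40.163 km
N1–N5: 36.958 km
N1–N6: 19.236 km
N2–N3: 42.120 km
N2–N4: 53.181 km
N2–N5: 59.668 km
N2–N6: 94.455 km
N3–N4: 47.291 km
N3–N5: 61.455 km
N3–N6: 90.648 km
N4–N5: 15.031 km
N4–N6: 44.614 km
N5–N6: 34.787 km
Closest pair: N4–N5 at 15.031 km.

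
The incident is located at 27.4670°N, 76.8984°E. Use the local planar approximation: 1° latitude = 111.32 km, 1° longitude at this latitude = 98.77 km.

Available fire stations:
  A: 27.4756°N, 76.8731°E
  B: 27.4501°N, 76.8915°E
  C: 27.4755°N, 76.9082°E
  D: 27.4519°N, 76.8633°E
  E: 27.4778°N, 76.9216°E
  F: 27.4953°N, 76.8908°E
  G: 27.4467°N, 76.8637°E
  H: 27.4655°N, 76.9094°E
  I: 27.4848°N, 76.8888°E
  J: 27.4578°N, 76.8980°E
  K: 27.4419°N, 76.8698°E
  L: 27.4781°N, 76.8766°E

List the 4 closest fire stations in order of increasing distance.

Distances from 27.4670°N, 76.8984°E:
A: 2.6760 km
B: 2.0009 km
C: 1.3536 km
D: 3.8528 km
E: 2.5877 km
F: 3.2386 km
G: 4.1053 km
H: 1.0992 km
I: 2.1967 km
J: 1.0249 km
K: 3.9733 km
L: 2.4825 km
Sorted: J (1.0249 km) < H (1.0992 km) < C (1.3536 km) < B (2.0009 km) < I (2.1967 km) < L (2.4825 km) < …

J, H, C, B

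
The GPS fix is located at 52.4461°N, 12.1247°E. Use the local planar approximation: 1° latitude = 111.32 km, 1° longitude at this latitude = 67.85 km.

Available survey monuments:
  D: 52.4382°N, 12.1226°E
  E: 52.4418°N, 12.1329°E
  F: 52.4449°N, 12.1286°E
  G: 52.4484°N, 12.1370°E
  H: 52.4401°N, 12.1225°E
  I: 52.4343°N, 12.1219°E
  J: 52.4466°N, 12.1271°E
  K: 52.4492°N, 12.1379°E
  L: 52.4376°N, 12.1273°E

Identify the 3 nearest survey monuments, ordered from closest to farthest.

Distances from 52.4461°N, 12.1247°E:
D: 0.8909 km
E: 0.7339 km
F: 0.2964 km
G: 0.8729 km
H: 0.6844 km
I: 1.3272 km
J: 0.1721 km
K: 0.9598 km
L: 0.9625 km
Sorted: J (0.1721 km) < F (0.2964 km) < H (0.6844 km) < E (0.7339 km) < G (0.8729 km) < …

J, F, H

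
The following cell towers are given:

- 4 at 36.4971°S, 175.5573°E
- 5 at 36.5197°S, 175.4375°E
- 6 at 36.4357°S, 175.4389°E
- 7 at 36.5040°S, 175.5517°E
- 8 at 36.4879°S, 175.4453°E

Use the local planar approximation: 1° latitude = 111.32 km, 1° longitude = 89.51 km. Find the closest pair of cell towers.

4 and 7

Pairwise distances:
4–5: 11.0145 km
4–6: 12.6109 km
4–7: 0.9172 km
4–8: 10.0773 km
5–6: 9.3517 km
5–7: 10.3704 km
5–8: 3.6082 km
6–7: 12.6393 km
6–8: 5.8391 km
7–8: 9.6910 km
Closest pair: 4–7 at 0.9172 km.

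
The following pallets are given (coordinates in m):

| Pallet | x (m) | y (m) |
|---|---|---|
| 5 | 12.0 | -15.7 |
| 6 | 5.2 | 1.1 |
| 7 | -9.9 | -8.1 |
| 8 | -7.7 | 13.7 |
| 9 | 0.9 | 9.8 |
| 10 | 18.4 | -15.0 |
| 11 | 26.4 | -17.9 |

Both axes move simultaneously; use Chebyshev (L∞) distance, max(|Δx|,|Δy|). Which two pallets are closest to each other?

Pairwise distances:
5–6: max(|-6.8|, |16.8|) = 16.8 m
5–7: max(|-21.9|, |7.6|) = 21.9 m
5–8: max(|-19.7|, |29.4|) = 29.4 m
5–9: max(|-11.1|, |25.5|) = 25.5 m
5–10: max(|6.4|, |0.7|) = 6.4 m
5–11: max(|14.4|, |-2.2|) = 14.4 m
6–7: max(|-15.1|, |-9.2|) = 15.1 m
6–8: max(|-12.9|, |12.6|) = 12.9 m
6–9: max(|-4.3|, |8.7|) = 8.7 m
6–10: max(|13.2|, |-16.1|) = 16.1 m
6–11: max(|21.2|, |-19.0|) = 21.2 m
7–8: max(|2.2|, |21.8|) = 21.8 m
7–9: max(|10.8|, |17.9|) = 17.9 m
7–10: max(|28.3|, |-6.9|) = 28.3 m
7–11: max(|36.3|, |-9.8|) = 36.3 m
8–9: max(|8.6|, |-3.9|) = 8.6 m
8–10: max(|26.1|, |-28.7|) = 28.7 m
8–11: max(|34.1|, |-31.6|) = 34.1 m
9–10: max(|17.5|, |-24.8|) = 24.8 m
9–11: max(|25.5|, |-27.7|) = 27.7 m
10–11: max(|8.0|, |-2.9|) = 8.0 m
Closest pair: 5–10 at 6.4 m.

5 and 10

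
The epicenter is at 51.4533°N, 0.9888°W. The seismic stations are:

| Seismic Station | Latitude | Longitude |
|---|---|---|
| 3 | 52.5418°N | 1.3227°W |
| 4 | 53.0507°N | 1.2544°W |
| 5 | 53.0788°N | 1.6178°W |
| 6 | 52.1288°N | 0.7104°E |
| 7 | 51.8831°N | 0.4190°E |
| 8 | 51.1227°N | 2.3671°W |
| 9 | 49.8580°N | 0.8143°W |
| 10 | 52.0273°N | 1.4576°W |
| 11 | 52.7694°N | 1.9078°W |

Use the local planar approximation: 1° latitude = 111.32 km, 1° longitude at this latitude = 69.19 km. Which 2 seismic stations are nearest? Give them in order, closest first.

Distances from 51.4533°N, 0.9888°W:
3: 123.3545 km
4: 178.7696 km
5: 186.1107 km
6: 139.5589 km
7: 108.5221 km
8: 102.2195 km
9: 177.9987 km
10: 71.6591 km
11: 159.7116 km
Sorted: 10 (71.6591 km) < 8 (102.2195 km) < 7 (108.5221 km) < 3 (123.3545 km) < …

10, 8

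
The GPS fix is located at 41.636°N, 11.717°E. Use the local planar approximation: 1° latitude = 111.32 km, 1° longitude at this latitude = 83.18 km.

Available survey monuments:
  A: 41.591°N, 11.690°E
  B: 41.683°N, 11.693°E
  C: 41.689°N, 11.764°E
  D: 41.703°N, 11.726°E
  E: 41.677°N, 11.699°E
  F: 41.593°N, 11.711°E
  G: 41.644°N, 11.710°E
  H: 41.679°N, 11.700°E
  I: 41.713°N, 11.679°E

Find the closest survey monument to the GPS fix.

Distances from 41.636°N, 11.717°E:
A: √((-0.045·111.32)² + (-0.027·83.18)²) = √(25.09409 + 5.04389) = 5.490 km
B: √((0.047·111.32)² + (-0.024·83.18)²) = √(27.37424 + 3.98529) = 5.600 km
C: √((0.053·111.32)² + (0.047·83.18)²) = √(34.80953 + 15.28388) = 7.078 km
D: √((0.067·111.32)² + (0.009·83.18)²) = √(55.62833 + 0.56043) = 7.496 km
E: √((0.041·111.32)² + (-0.018·83.18)²) = √(20.83119 + 2.24173) = 4.803 km
F: √((-0.043·111.32)² + (-0.006·83.18)²) = √(22.91307 + 0.24908) = 4.813 km
G: √((0.008·111.32)² + (-0.007·83.18)²) = √(0.79310 + 0.33903) = 1.064 km
H: √((0.043·111.32)² + (-0.017·83.18)²) = √(22.91307 + 1.99957) = 4.991 km
I: √((0.077·111.32)² + (-0.038·83.18)²) = √(73.47301 + 9.99091) = 9.136 km
Minimum: G at 1.064 km.

G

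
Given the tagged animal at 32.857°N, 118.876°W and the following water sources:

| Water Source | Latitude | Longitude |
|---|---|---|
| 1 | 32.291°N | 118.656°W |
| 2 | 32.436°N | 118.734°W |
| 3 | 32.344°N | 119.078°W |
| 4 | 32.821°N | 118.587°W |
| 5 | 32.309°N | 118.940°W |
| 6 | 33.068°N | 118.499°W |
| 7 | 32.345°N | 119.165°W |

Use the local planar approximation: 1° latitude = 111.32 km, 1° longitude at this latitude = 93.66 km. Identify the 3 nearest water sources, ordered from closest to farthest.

Distances from 32.857°N, 118.876°W:
1: √((-0.566·111.32)² + (0.220·93.66)²) = √(3969.89717 + 424.57427) = 66.291 km
2: √((-0.421·111.32)² + (0.142·93.66)²) = √(2196.39571 + 176.88255) = 48.716 km
3: √((-0.513·111.32)² + (-0.202·93.66)²) = √(3261.22772 + 357.94067) = 60.160 km
4: √((-0.036·111.32)² + (0.289·93.66)²) = √(16.06022 + 732.66255) = 27.363 km
5: √((-0.548·111.32)² + (-0.064·93.66)²) = √(3721.40993 + 35.93091) = 61.297 km
6: √((0.211·111.32)² + (0.377·93.66)²) = √(551.71057 + 1246.78339) = 42.409 km
7: √((-0.512·111.32)² + (-0.289·93.66)²) = √(3248.52578 + 732.66255) = 63.097 km
Sorted: 4 (27.363 km) < 6 (42.409 km) < 2 (48.716 km) < 3 (60.160 km) < 5 (61.297 km) < …

4, 6, 2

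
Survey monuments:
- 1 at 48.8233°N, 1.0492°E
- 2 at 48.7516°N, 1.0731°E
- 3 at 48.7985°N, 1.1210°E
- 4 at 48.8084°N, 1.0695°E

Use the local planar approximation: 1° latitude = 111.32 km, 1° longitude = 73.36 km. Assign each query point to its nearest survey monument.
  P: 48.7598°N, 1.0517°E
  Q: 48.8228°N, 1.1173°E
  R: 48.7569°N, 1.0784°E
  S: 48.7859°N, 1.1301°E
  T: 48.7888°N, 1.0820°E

P at 48.7598°N, 1.0517°E:
  1: √((0.0635·111.32)² + (-0.0025·73.36)²) = √(49.968216 + 0.033636) = 7.0712 km
  2: √((-0.0082·111.32)² + (0.0214·73.36)²) = √(0.833248 + 2.464599) = 1.8160 km
  3: √((0.0387·111.32)² + (0.0693·73.36)²) = √(18.559588 + 25.845510) = 6.6637 km
  4: √((0.0486·111.32)² + (0.0178·73.36)²) = √(29.269745 + 1.705135) = 5.5655 km
  → nearest: 2 (1.8160 km)
Q at 48.8228°N, 1.1173°E:
  1: √((0.0005·111.32)² + (-0.0681·73.36)²) = √(0.003098 + 24.958178) = 4.9961 km
  2: √((-0.0712·111.32)² + (-0.0442·73.36)²) = √(62.821222 + 10.513884) = 8.5636 km
  3: √((-0.0243·111.32)² + (0.0037·73.36)²) = √(7.317436 + 0.073675) = 2.7187 km
  4: √((-0.0144·111.32)² + (-0.0478·73.36)²) = √(2.569635 + 12.296300) = 3.8556 km
  → nearest: 3 (2.7187 km)
R at 48.7569°N, 1.0784°E:
  1: √((0.0664·111.32)² + (-0.0292·73.36)²) = √(54.636460 + 4.588644) = 7.6958 km
  2: √((-0.0053·111.32)² + (-0.0053·73.36)²) = √(0.348095 + 0.151172) = 0.7066 km
  3: √((0.0416·111.32)² + (0.0426·73.36)²) = √(21.445346 + 9.766475) = 5.5868 km
  4: √((0.0515·111.32)² + (-0.0089·73.36)²) = √(32.867060 + 0.426284) = 5.7700 km
  → nearest: 2 (0.7066 km)
S at 48.7859°N, 1.1301°E:
  1: √((0.0374·111.32)² + (-0.0809·73.36)²) = √(17.333633 + 35.222136) = 7.2495 km
  2: √((-0.0343·111.32)² + (-0.0570·73.36)²) = √(14.579232 + 17.485110) = 5.6625 km
  3: √((0.0126·111.32)² + (-0.0091·73.36)²) = √(1.967377 + 0.445658) = 1.5534 km
  4: √((0.0225·111.32)² + (-0.0606·73.36)²) = √(6.273522 + 19.763502) = 5.1026 km
  → nearest: 3 (1.5534 km)
T at 48.7888°N, 1.0820°E:
  1: √((0.0345·111.32)² + (-0.0328·73.36)²) = √(14.749747 + 5.789837) = 4.5321 km
  2: √((-0.0372·111.32)² + (-0.0089·73.36)²) = √(17.148742 + 0.426284) = 4.1923 km
  3: √((0.0097·111.32)² + (0.0390·73.36)²) = √(1.165977 + 8.185550) = 3.0580 km
  4: √((0.0196·111.32)² + (-0.0125·73.36)²) = √(4.760565 + 0.840889) = 2.3667 km
  → nearest: 4 (2.3667 km)

P→2; Q→3; R→2; S→3; T→4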